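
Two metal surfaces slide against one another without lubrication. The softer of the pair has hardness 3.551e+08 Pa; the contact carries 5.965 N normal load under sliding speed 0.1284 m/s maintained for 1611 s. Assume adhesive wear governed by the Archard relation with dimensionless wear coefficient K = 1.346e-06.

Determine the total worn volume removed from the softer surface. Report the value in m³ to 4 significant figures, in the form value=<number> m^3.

Intermediate values are displayed rounded; all working math runs at full float precision; a single final rounding, at four significant figures.
Convert: Distance covered L = v·t = 0.1284 m/s × 1611 s = 206.9 m.
As SI base values: W = 5.965 N, H = 3.551e+08 Pa, K = 1.346e-06.
Volume removed: V = K·W·L/H = 1.346e-06 · 5.965 · 206.9 / 3.551e+08 = 4.677e-12 m³.

value=4.677e-12 m^3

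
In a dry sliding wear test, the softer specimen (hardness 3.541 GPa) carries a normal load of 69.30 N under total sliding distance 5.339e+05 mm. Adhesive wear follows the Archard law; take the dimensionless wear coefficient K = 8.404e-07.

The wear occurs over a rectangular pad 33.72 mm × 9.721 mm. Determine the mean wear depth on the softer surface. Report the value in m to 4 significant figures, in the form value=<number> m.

value=2.679e-08 m

All arithmetic keeps exact precision — quoted intermediates are rounded, and one final rounding to 4 significant digits.
Convert: The distance L = 5.339e+05 mm = 533.9 m.
Convert: Hardness H = 3.541 GPa = 3.541e+09 Pa.
Convert: Pad sides 33.72 mm × 9.721 mm = 0.03372 m × 0.009721 m. Contact area A = 0.03372 m × 0.009721 m = 3.278e-04 m².
Expressed in SI base units: W = 69.30 N, H = 3.541e+09 Pa, K = 8.404e-07.
The Archard volume V = K·W·L/H = 8.404e-07 · 69.30 · 533.9 / 3.541e+09 = 8.781e-12 m³.
Mean wear depth h = V/A = 8.781e-12 / 3.278e-04 = 2.679e-08 m.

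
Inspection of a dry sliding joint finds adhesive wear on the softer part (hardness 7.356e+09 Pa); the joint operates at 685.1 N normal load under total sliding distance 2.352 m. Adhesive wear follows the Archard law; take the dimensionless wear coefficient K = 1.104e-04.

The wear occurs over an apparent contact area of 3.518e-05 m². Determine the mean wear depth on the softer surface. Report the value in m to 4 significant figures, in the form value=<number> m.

value=6.874e-07 m

Intermediates are shown rounded. Each operation keeps exact precision — rounded just once to 4 significant digits.
In SI base units: W = 685.1 N, H = 7.356e+09 Pa, K = 1.104e-04.
Archard relation: V = K·W·L/H = 1.104e-04 · 685.1 · 2.352 / 7.356e+09 = 2.418e-11 m³.
Average depth h = V/A = 2.418e-11 / 3.518e-05 = 6.874e-07 m.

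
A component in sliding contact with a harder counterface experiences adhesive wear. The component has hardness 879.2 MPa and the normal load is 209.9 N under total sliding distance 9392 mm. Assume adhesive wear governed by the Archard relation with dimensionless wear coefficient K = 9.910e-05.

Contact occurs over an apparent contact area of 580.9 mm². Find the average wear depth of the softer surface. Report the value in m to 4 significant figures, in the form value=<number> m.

Intermediates are printed rounded — each operation runs at full precision — rounded once at the end, at four significant digits.
Convert: Distance covered L = 9392 mm = 9.392 m.
Convert: Hardness H = 879.2 MPa = 8.792e+08 Pa.
Convert: Contact area A = 580.9 mm² = 5.809e-04 m².
In SI base units, W = 209.9 N, H = 8.792e+08 Pa, K = 9.910e-05.
By Archard's law, V = K·W·L/H = 9.910e-05 · 209.9 · 9.392 / 8.792e+08 = 2.222e-10 m³.
Mean depth h = V/A = 2.222e-10 / 5.809e-04 = 3.825e-07 m.

value=3.825e-07 m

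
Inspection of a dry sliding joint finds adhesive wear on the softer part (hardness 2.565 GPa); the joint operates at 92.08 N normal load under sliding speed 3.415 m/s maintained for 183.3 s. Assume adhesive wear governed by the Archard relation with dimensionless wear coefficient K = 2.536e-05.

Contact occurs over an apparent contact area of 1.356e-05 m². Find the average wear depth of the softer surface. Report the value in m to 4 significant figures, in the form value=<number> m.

Shown intermediates are rounded. All working math carries exact precision; rounded just once: four significant digits.
Convert: Path length L = v·t = 3.415 m/s × 183.3 s = 626.0 m.
Convert: Hardness H = 2.565 GPa = 2.565e+09 Pa.
Restated in SI base units: W = 92.08 N, H = 2.565e+09 Pa, K = 2.536e-05.
The Archard volume V = K·W·L/H = 2.536e-05 · 92.08 · 626.0 / 2.565e+09 = 5.699e-10 m³.
Depth h = V/A = 5.699e-10 / 1.356e-05 = 4.203e-05 m.

value=4.203e-05 m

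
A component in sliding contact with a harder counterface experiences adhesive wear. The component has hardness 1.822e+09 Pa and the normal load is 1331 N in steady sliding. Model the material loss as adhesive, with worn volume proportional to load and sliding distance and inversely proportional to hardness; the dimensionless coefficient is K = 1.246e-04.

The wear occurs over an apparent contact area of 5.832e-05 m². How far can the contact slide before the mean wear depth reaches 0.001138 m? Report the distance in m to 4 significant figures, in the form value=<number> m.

The intermediates appear rounded; all working math holds exact precision; rounded just once, at 4 significant digits.
Working in SI base units: W = 1331 N, H = 1.822e+09 Pa, K = 1.246e-04.
At the depth limit, V_lim = h_lim·A = 0.001138 · 5.832e-05 = 6.637e-08 m³.
Inverting, life L = V_lim·H/(K·W) = 6.637e-08 · 1.822e+09 / (1.246e-04 · 1331) = 729.1 m.

value=729.1 m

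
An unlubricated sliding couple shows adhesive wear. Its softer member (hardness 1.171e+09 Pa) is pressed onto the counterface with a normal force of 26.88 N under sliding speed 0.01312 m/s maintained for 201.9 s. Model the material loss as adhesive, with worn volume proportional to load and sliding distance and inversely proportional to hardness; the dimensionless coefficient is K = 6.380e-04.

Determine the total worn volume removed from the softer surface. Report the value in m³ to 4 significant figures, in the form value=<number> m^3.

value=3.879e-11 m^3

Each operation holds full precision. Displayed values are rounded; rounded just once to 4 significant figures.
Convert: Path length L = v·t = 0.01312 m/s × 201.9 s = 2.649 m.
In SI base units: W = 26.88 N, H = 1.171e+09 Pa, K = 6.380e-04.
Wear volume V = K·W·L/H = 6.380e-04 · 26.88 · 2.649 / 1.171e+09 = 3.879e-11 m³.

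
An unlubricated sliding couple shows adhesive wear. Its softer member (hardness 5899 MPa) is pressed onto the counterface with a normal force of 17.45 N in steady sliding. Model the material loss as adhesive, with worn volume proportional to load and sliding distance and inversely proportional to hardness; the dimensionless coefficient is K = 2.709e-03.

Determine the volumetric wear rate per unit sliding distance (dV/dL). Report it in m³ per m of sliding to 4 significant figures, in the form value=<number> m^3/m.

value=8.014e-12 m^3/m

Intermediates are displayed rounded; all arithmetic runs at full float precision. Rounded once at the end: four significant digits.
Convert: Hardness H = 5899 MPa = 5.899e+09 Pa.
Expressed in SI base units: W = 17.45 N, H = 5.899e+09 Pa, K = 2.709e-03.
The wear rate dV/dL = K·W/H, per unit distance: 2.709e-03 · 17.45 / 5.899e+09 = 8.014e-12 m³/m.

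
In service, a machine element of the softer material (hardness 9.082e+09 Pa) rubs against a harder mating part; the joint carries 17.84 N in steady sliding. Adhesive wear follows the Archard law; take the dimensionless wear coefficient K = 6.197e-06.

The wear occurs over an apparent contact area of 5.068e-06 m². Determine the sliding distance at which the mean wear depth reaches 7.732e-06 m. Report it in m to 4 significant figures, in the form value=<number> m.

value=3219 m

All working math keeps exact precision. Displayed values are rounded. Rounded once at the end to 4 significant figures.
In SI base units, W = 17.84 N, H = 9.082e+09 Pa, K = 6.197e-06.
Limit volume V_lim = h_lim·A = 7.732e-06 · 5.068e-06 = 3.919e-11 m³.
Sliding life L = V_lim·H/(K·W) = 3.919e-11 · 9.082e+09 / (6.197e-06 · 17.84) = 3219 m.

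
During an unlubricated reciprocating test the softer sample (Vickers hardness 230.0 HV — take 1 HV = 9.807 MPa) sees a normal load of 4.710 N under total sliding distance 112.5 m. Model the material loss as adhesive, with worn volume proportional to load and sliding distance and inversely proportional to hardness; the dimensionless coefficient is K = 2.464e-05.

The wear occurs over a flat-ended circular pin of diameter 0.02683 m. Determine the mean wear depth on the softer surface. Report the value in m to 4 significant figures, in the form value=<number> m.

All arithmetic maintains full precision; the intermediates appear rounded, and rounded once at the end: 4 significant digits.
Hardness H = 230.0 HV × 9.807 MPa/HV = 2256 MPa = 2.256e+09 Pa.
Contact area A = π·d²/4 = π·(0.02683 m)²/4 = 5.654e-04 m².
Collected in SI base units: W = 4.710 N, H = 2.256e+09 Pa, K = 2.464e-05.
Archard volume V = K·W·L/H = 2.464e-05 · 4.710 · 112.5 / 2.256e+09 = 5.788e-12 m³.
Depth h = V/A = 5.788e-12 / 5.654e-04 = 1.024e-08 m.

value=1.024e-08 m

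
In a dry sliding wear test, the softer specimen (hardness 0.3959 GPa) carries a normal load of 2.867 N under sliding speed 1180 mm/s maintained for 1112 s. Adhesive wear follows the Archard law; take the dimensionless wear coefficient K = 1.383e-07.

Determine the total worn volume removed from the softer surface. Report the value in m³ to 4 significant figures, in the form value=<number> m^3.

value=1.314e-12 m^3

Intermediate values appear rounded. Each operation runs at full precision — rounded once at the end, at 4 significant digits.
Sliding speed v = 1180 mm/s = 1.180 m/s. Total distance L = v·t = 1.180 m/s × 1112 s = 1312 m.
Hardness H = 0.3959 GPa = 3.959e+08 Pa.
Collected in SI base units: W = 2.867 N, H = 3.959e+08 Pa, K = 1.383e-07.
By Archard's law, V = K·W·L/H = 1.383e-07 · 2.867 · 1312 / 3.959e+08 = 1.314e-12 m³.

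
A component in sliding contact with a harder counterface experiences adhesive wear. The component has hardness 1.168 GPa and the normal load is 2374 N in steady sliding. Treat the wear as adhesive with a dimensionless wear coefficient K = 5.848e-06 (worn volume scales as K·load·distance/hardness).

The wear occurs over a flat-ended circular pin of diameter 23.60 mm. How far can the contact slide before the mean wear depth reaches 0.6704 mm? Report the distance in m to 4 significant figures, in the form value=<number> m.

value=2.467e+04 m

All working math carries full float precision; the intermediates are displayed rounded. Rounded once at the end, at four significant figures.
Hardness H = 1.168 GPa = 1.168e+09 Pa.
Pin diameter d = 23.60 mm = 0.02360 m. Contact area A = π·d²/4 = π·(0.02360 m)²/4 = 4.374e-04 m².
Depth limit h_lim = 0.6704 mm = 6.704e-04 m.
Expressed in SI base units: W = 2374 N, H = 1.168e+09 Pa, K = 5.848e-06.
At the depth limit, V_lim = h_lim·A = 6.704e-04 · 4.374e-04 = 2.933e-07 m³.
Life L = V_lim·H/(K·W) = 2.933e-07 · 1.168e+09 / (5.848e-06 · 2374) = 2.467e+04 m.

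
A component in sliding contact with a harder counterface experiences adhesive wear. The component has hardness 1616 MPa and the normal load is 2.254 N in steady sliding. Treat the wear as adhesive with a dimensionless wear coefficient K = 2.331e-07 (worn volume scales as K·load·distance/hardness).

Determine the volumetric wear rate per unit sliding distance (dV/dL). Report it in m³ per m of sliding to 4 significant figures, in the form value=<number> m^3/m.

Each operation carries full precision, and quoted intermediates are rounded, and a single final rounding to four significant figures.
Convert: Hardness H = 1616 MPa = 1.616e+09 Pa.
Collected in SI base units: W = 2.254 N, H = 1.616e+09 Pa, K = 2.331e-07.
The wear rate dV/dL = K·W/H, so: 2.331e-07 · 2.254 / 1.616e+09 = 3.251e-16 m³/m.

value=3.251e-16 m^3/m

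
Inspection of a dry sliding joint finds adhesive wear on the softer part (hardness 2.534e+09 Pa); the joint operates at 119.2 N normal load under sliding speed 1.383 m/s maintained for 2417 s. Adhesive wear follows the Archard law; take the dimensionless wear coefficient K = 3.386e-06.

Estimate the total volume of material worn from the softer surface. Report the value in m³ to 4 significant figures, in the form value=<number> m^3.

value=5.324e-10 m^3

The intermediates are printed rounded. All arithmetic runs at full precision; rounded just once to 4 significant digits.
The distance L = v·t = 1.383 m/s × 2417 s = 3343 m.
As SI base values: W = 119.2 N, H = 2.534e+09 Pa, K = 3.386e-06.
Archard volume V = K·W·L/H = 3.386e-06 · 119.2 · 3343 / 2.534e+09 = 5.324e-10 m³.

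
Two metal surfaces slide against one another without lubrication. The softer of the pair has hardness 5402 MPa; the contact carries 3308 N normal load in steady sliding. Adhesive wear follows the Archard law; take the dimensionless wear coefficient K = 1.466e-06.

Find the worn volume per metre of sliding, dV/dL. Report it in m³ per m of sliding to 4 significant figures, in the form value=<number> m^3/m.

value=8.977e-13 m^3/m

All working math keeps full precision. The intermediates appear rounded; rounded once at the end: 4 significant figures.
Convert: Hardness H = 5402 MPa = 5.402e+09 Pa.
Collected in SI base units: W = 3308 N, H = 5.402e+09 Pa, K = 1.466e-06.
Rate of wear dV/dL = K·W/H (no L dependence): 1.466e-06 · 3308 / 5.402e+09 = 8.977e-13 m³/m.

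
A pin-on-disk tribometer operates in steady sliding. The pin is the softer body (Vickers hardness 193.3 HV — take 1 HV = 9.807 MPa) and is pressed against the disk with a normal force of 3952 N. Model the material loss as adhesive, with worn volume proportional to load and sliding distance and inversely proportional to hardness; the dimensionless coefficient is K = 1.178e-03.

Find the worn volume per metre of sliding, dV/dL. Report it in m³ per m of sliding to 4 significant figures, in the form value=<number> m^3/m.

Displayed values are rounded, and all arithmetic carries full float precision, and rounded just once, at four significant figures.
Hardness H = 193.3 HV × 9.807 MPa/HV = 1896 MPa = 1.896e+09 Pa.
In SI base units, W = 3952 N, H = 1.896e+09 Pa, K = 1.178e-03.
Rate of wear dV/dL = K·W/H, so: 1.178e-03 · 3952 / 1.896e+09 = 2.456e-09 m³/m.

value=2.456e-09 m^3/m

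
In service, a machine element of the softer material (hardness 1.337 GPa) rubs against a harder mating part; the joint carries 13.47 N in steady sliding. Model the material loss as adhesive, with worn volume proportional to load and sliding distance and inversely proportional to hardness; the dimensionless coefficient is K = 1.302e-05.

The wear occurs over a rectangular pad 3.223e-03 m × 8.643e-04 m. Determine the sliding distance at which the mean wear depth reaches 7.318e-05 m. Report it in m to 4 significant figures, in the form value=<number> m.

Shown intermediates are rounded, and all working math runs at exact precision; one final rounding: four significant digits.
Convert: Hardness H = 1.337 GPa = 1.337e+09 Pa.
Convert: Contact area A = 3.223e-03 m × 8.643e-04 m = 2.786e-06 m².
In SI base units, W = 13.47 N, H = 1.337e+09 Pa, K = 1.302e-05.
Allowed volume V_lim = h_lim·A = 7.318e-05 · 2.786e-06 = 2.039e-10 m³.
Thus life L = V_lim·H/(K·W) = 2.039e-10 · 1.337e+09 / (1.302e-05 · 13.47) = 1554 m.

value=1554 m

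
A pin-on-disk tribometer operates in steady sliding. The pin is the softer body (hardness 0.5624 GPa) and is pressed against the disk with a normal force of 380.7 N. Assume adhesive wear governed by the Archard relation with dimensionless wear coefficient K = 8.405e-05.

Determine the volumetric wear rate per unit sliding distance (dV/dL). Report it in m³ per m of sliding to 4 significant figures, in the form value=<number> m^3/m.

Every step carries exact precision, and intermediate values are printed rounded; one final rounding: four significant digits.
Hardness H = 0.5624 GPa = 5.624e+08 Pa.
As SI base values: W = 380.7 N, H = 5.624e+08 Pa, K = 8.405e-05.
Sliding wear rate dV/dL = K·W/H, per unit distance: 8.405e-05 · 380.7 / 5.624e+08 = 5.690e-11 m³/m.

value=5.690e-11 m^3/m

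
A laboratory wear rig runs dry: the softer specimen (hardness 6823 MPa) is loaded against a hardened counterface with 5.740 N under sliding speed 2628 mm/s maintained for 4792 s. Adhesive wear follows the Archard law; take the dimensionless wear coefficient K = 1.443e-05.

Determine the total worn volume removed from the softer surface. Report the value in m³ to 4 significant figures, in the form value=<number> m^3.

value=1.529e-10 m^3

The computation holds full float precision; intermediate values are printed rounded. Rounded once at the end: four significant digits.
Sliding speed v = 2628 mm/s = 2.628 m/s. Distance L = v·t = 2.628 m/s × 4792 s = 1.259e+04 m.
Hardness H = 6823 MPa = 6.823e+09 Pa.
As SI base values: W = 5.740 N, H = 6.823e+09 Pa, K = 1.443e-05.
Apply Archard: V = K·W·L/H = 1.443e-05 · 5.740 · 1.259e+04 / 6.823e+09 = 1.529e-10 m³.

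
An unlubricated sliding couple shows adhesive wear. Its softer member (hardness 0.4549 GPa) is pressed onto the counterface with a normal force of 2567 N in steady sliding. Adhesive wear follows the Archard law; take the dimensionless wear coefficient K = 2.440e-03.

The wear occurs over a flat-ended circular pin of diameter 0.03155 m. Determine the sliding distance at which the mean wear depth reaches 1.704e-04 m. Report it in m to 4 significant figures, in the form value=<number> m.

Every step holds full precision. Intermediates appear rounded. Rounded just once: 4 significant digits.
Hardness H = 0.4549 GPa = 4.549e+08 Pa.
Contact area A = π·d²/4 = π·(0.03155 m)²/4 = 7.818e-04 m².
Restated in SI base units: W = 2567 N, H = 4.549e+08 Pa, K = 2.440e-03.
Wearable volume V_lim = h_lim·A = 1.704e-04 · 7.818e-04 = 1.332e-07 m³.
Sliding life L = V_lim·H/(K·W) = 1.332e-07 · 4.549e+08 / (2.440e-03 · 2567) = 9.675 m.

value=9.675 m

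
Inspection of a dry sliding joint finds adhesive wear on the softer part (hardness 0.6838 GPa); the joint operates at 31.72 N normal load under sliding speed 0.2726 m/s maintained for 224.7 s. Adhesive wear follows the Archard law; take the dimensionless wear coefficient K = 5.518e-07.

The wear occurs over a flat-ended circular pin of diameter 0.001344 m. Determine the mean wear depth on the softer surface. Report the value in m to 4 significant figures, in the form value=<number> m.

Intermediate values are printed rounded. The algebra runs at exact precision — one last rounding: four significant digits.
Convert: The distance L = v·t = 0.2726 m/s × 224.7 s = 61.25 m.
Convert: Hardness H = 0.6838 GPa = 6.838e+08 Pa.
Convert: Contact area A = π·d²/4 = π·(0.001344 m)²/4 = 1.419e-06 m².
Restated in SI base units: W = 31.72 N, H = 6.838e+08 Pa, K = 5.518e-07.
The Archard volume V = K·W·L/H = 5.518e-07 · 31.72 · 61.25 / 6.838e+08 = 1.568e-12 m³.
Average depth h = V/A = 1.568e-12 / 1.419e-06 = 1.105e-06 m.

value=1.105e-06 m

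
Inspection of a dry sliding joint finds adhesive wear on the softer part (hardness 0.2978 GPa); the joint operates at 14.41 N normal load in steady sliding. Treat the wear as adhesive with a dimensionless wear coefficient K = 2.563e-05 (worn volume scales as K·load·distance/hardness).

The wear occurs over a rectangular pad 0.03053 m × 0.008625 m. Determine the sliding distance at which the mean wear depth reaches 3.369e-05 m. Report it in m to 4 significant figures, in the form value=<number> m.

Every step keeps exact precision, and the intermediates appear rounded, and rounded just once, at 4 significant figures.
Hardness H = 0.2978 GPa = 2.978e+08 Pa.
Contact area A = 0.03053 m × 0.008625 m = 2.633e-04 m².
As SI base values: W = 14.41 N, H = 2.978e+08 Pa, K = 2.563e-05.
Limit volume V_lim = h_lim·A = 3.369e-05 · 2.633e-04 = 8.871e-09 m³.
Inverting, life L = V_lim·H/(K·W) = 8.871e-09 · 2.978e+08 / (2.563e-05 · 14.41) = 7153 m.

value=7153 m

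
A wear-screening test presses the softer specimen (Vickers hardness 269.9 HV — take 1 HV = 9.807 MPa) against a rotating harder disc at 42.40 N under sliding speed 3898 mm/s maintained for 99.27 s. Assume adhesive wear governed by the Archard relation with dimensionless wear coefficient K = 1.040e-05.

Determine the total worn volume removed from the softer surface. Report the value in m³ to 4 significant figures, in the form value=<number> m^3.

Printed values are rounded. Each operation runs at full precision, and a lone final rounding, at 4 significant digits.
Convert: Sliding speed v = 3898 mm/s = 3.898 m/s. Sliding distance L = v·t = 3.898 m/s × 99.27 s = 387.0 m.
Convert: Hardness H = 269.9 HV × 9.807 MPa/HV = 2647 MPa = 2.647e+09 Pa.
Collected in SI base units: W = 42.40 N, H = 2.647e+09 Pa, K = 1.040e-05.
Archard relation: V = K·W·L/H = 1.040e-05 · 42.40 · 387.0 / 2.647e+09 = 6.446e-11 m³.

value=6.446e-11 m^3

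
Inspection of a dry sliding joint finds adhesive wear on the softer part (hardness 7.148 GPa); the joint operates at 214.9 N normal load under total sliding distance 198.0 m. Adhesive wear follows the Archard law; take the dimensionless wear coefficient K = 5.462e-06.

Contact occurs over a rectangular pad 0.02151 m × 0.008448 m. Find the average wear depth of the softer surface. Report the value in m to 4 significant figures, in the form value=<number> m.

All working math runs at full float precision — the intermediates are shown rounded; rounded just once: four significant figures.
Hardness H = 7.148 GPa = 7.148e+09 Pa.
Contact area A = 0.02151 m × 0.008448 m = 1.817e-04 m².
Working in SI base units: W = 214.9 N, H = 7.148e+09 Pa, K = 5.462e-06.
The Archard volume V = K·W·L/H = 5.462e-06 · 214.9 · 198.0 / 7.148e+09 = 3.251e-11 m³.
Mean depth h = V/A = 3.251e-11 / 1.817e-04 = 1.789e-07 m.

value=1.789e-07 m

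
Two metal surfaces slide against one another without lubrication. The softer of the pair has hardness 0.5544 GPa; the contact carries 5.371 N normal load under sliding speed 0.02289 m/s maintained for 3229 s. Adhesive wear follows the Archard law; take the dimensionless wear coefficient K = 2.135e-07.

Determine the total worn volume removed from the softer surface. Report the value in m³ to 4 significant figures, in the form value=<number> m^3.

All arithmetic runs at full float precision. Intermediate values are displayed rounded. Rounded just once: 4 significant digits.
Total distance L = v·t = 0.02289 m/s × 3229 s = 73.91 m.
Hardness H = 0.5544 GPa = 5.544e+08 Pa.
In SI base units, W = 5.371 N, H = 5.544e+08 Pa, K = 2.135e-07.
Volume removed: V = K·W·L/H = 2.135e-07 · 5.371 · 73.91 / 5.544e+08 = 1.529e-13 m³.

value=1.529e-13 m^3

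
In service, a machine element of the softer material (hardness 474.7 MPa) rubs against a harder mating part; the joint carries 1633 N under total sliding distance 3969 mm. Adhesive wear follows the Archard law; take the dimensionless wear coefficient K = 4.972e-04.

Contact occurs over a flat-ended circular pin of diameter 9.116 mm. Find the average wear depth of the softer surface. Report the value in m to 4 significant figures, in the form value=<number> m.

Intermediates are printed rounded. The computation maintains exact precision — a lone final rounding: 4 significant figures.
Convert: Sliding distance L = 3969 mm = 3.969 m.
Convert: Hardness H = 474.7 MPa = 4.747e+08 Pa.
Convert: Pin diameter d = 9.116 mm = 0.009116 m. Contact area A = π·d²/4 = π·(0.009116 m)²/4 = 6.527e-05 m².
SI base units throughout: W = 1633 N, H = 4.747e+08 Pa, K = 4.972e-04.
The Archard volume V = K·W·L/H = 4.972e-04 · 1633 · 3.969 / 4.747e+08 = 6.789e-09 m³.
Wear depth h = V/A = 6.789e-09 / 6.527e-05 = 1.040e-04 m.

value=1.040e-04 m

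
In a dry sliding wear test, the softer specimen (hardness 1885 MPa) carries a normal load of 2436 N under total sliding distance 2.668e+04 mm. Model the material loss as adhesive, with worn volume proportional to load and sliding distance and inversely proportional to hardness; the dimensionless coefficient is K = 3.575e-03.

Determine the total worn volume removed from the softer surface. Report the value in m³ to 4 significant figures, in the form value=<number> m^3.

The computation carries full precision. The intermediates appear rounded; a lone final rounding: four significant figures.
Distance L = 2.668e+04 mm = 26.68 m.
Hardness H = 1885 MPa = 1.885e+09 Pa.
SI base units throughout: W = 2436 N, H = 1.885e+09 Pa, K = 3.575e-03.
Wear volume V = K·W·L/H = 3.575e-03 · 2436 · 26.68 / 1.885e+09 = 1.233e-07 m³.

value=1.233e-07 m^3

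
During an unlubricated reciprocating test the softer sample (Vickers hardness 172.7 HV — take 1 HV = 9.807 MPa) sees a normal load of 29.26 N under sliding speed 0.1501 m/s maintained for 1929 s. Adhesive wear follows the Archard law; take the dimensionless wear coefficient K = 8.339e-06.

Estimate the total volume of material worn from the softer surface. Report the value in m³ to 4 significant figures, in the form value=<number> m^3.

value=4.171e-11 m^3

Intermediates are printed rounded — the computation maintains full precision. Rounded just once: four significant digits.
Total distance L = v·t = 0.1501 m/s × 1929 s = 289.5 m.
Hardness H = 172.7 HV × 9.807 MPa/HV = 1694 MPa = 1.694e+09 Pa.
In SI base units, W = 29.26 N, H = 1.694e+09 Pa, K = 8.339e-06.
Wear volume V = K·W·L/H = 8.339e-06 · 29.26 · 289.5 / 1.694e+09 = 4.171e-11 m³.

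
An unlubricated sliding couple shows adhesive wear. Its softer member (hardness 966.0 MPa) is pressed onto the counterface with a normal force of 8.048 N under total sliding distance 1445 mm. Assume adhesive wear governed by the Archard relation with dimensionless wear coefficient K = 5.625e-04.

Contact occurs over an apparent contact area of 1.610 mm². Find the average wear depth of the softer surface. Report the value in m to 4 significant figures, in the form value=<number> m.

All working math carries full float precision. Intermediate values are shown rounded. Rounded just once, at four significant digits.
Distance L = 1445 mm = 1.445 m.
Hardness H = 966.0 MPa = 9.660e+08 Pa.
Contact area A = 1.610 mm² = 1.610e-06 m².
Expressed in SI base units: W = 8.048 N, H = 9.660e+08 Pa, K = 5.625e-04.
Archard volume V = K·W·L/H = 5.625e-04 · 8.048 · 1.445 / 9.660e+08 = 6.772e-12 m³.
Depth of wear h = V/A = 6.772e-12 / 1.610e-06 = 4.206e-06 m.

value=4.206e-06 m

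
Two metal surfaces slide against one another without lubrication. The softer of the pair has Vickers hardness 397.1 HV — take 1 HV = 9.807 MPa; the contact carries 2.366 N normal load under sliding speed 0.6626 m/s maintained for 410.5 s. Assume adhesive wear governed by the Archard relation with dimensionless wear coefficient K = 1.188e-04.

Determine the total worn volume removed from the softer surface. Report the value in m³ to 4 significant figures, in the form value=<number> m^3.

All arithmetic holds full float precision; the intermediates appear rounded; a single final rounding to four significant digits.
Convert: Path length L = v·t = 0.6626 m/s × 410.5 s = 272.0 m.
Convert: Hardness H = 397.1 HV × 9.807 MPa/HV = 3894 MPa = 3.894e+09 Pa.
Restated in SI base units: W = 2.366 N, H = 3.894e+09 Pa, K = 1.188e-04.
The Archard volume V = K·W·L/H = 1.188e-04 · 2.366 · 272.0 / 3.894e+09 = 1.963e-11 m³.

value=1.963e-11 m^3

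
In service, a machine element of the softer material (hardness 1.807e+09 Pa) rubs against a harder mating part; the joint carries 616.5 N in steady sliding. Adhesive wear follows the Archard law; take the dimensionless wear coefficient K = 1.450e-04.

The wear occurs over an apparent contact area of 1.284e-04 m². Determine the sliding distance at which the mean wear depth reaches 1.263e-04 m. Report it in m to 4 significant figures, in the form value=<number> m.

The intermediates are displayed rounded. The algebra maintains full float precision — one last rounding, at 4 significant digits.
Working in SI base units: W = 616.5 N, H = 1.807e+09 Pa, K = 1.450e-04.
Volume at the limit: V_lim = h_lim·A = 1.263e-04 · 1.284e-04 = 1.622e-08 m³.
Inverting, life L = V_lim·H/(K·W) = 1.622e-08 · 1.807e+09 / (1.450e-04 · 616.5) = 327.8 m.

value=327.8 m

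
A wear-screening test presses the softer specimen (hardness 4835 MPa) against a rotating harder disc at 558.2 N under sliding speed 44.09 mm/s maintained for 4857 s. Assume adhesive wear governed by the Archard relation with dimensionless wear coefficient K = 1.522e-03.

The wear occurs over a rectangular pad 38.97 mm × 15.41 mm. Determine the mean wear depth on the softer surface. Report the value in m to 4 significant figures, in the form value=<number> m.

value=6.266e-05 m

Intermediates are printed rounded, and the computation keeps full precision; one final rounding, at four significant figures.
Convert: Sliding speed v = 44.09 mm/s = 0.04409 m/s. Path length L = v·t = 0.04409 m/s × 4857 s = 214.1 m.
Convert: Hardness H = 4835 MPa = 4.835e+09 Pa.
Convert: Pad sides 38.97 mm × 15.41 mm = 0.03897 m × 0.01541 m. Contact area A = 0.03897 m × 0.01541 m = 6.005e-04 m².
In SI base units: W = 558.2 N, H = 4.835e+09 Pa, K = 1.522e-03.
Worn volume V = K·W·L/H = 1.522e-03 · 558.2 · 214.1 / 4.835e+09 = 3.763e-08 m³.
Mean wear depth h = V/A = 3.763e-08 / 6.005e-04 = 6.266e-05 m.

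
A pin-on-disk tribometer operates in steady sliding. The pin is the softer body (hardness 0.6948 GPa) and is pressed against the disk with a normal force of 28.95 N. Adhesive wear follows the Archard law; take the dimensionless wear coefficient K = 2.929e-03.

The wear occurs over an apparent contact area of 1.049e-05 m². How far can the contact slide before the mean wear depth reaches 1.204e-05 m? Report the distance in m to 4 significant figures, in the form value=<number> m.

Intermediates appear rounded — the computation keeps exact precision, and rounded once at the end: 4 significant figures.
Convert: Hardness H = 0.6948 GPa = 6.948e+08 Pa.
As SI base values: W = 28.95 N, H = 6.948e+08 Pa, K = 2.929e-03.
At the depth limit, V_lim = h_lim·A = 1.204e-05 · 1.049e-05 = 1.263e-10 m³.
Inverting, life L = V_lim·H/(K·W) = 1.263e-10 · 6.948e+08 / (2.929e-03 · 28.95) = 1.035 m.

value=1.035 m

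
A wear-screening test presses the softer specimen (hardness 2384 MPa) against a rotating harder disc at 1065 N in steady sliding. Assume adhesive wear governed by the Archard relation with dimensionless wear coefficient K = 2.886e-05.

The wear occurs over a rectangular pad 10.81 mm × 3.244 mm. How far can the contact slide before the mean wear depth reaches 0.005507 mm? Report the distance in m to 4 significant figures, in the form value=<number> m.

value=14.98 m

The intermediates are printed rounded — each operation runs at full precision. Rounded once at the end, at four significant figures.
Hardness H = 2384 MPa = 2.384e+09 Pa.
Pad sides 10.81 mm × 3.244 mm = 0.01081 m × 0.003244 m. Contact area A = 0.01081 m × 0.003244 m = 3.507e-05 m².
Depth limit h_lim = 0.005507 mm = 5.507e-06 m.
In SI base units: W = 1065 N, H = 2.384e+09 Pa, K = 2.886e-05.
Allowed volume V_lim = h_lim·A = 5.507e-06 · 3.507e-05 = 1.931e-10 m³.
Life L = V_lim·H/(K·W) = 1.931e-10 · 2.384e+09 / (2.886e-05 · 1065) = 14.98 m.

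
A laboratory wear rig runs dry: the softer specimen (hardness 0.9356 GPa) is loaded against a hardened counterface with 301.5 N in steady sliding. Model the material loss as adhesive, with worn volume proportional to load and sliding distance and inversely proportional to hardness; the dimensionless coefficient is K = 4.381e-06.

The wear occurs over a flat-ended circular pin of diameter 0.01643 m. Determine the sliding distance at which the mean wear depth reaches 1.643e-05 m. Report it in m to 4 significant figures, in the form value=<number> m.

Each operation runs at full precision — displayed values are rounded; one final rounding: four significant digits.
Convert: Hardness H = 0.9356 GPa = 9.356e+08 Pa.
Convert: Contact area A = π·d²/4 = π·(0.01643 m)²/4 = 2.120e-04 m².
Expressed in SI base units: W = 301.5 N, H = 9.356e+08 Pa, K = 4.381e-06.
Volume at the limit: V_lim = h_lim·A = 1.643e-05 · 2.120e-04 = 3.483e-09 m³.
So the life L = V_lim·H/(K·W) = 3.483e-09 · 9.356e+08 / (4.381e-06 · 301.5) = 2467 m.

value=2467 m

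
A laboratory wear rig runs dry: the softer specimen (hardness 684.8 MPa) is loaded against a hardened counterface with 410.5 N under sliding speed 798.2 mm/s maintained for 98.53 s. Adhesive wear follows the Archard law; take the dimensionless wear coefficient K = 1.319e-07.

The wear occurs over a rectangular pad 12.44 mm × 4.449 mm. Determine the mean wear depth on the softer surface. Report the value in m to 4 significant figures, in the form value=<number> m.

Intermediates are displayed rounded — the algebra carries full float precision — one last rounding: 4 significant figures.
Sliding speed v = 798.2 mm/s = 0.7982 m/s. Distance L = v·t = 0.7982 m/s × 98.53 s = 78.65 m.
Hardness H = 684.8 MPa = 6.848e+08 Pa.
Pad sides 12.44 mm × 4.449 mm = 0.01244 m × 0.004449 m. Contact area A = 0.01244 m × 0.004449 m = 5.535e-05 m².
SI base units throughout: W = 410.5 N, H = 6.848e+08 Pa, K = 1.319e-07.
By Archard's law, V = K·W·L/H = 1.319e-07 · 410.5 · 78.65 / 6.848e+08 = 6.218e-12 m³.
Depth h = V/A = 6.218e-12 / 5.535e-05 = 1.124e-07 m.

value=1.124e-07 m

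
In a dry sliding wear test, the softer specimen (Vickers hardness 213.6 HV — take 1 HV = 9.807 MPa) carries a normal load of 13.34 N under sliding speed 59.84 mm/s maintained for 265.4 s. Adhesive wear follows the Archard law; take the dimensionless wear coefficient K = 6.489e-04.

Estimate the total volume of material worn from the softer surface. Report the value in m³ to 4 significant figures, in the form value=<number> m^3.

The intermediates are shown rounded; every step carries full float precision, and rounded just once: 4 significant digits.
Convert: Sliding speed v = 59.84 mm/s = 0.05984 m/s. Total distance L = v·t = 0.05984 m/s × 265.4 s = 15.88 m.
Convert: Hardness H = 213.6 HV × 9.807 MPa/HV = 2095 MPa = 2.095e+09 Pa.
In SI base units: W = 13.34 N, H = 2.095e+09 Pa, K = 6.489e-04.
Wear volume V = K·W·L/H = 6.489e-04 · 13.34 · 15.88 / 2.095e+09 = 6.563e-11 m³.

value=6.563e-11 m^3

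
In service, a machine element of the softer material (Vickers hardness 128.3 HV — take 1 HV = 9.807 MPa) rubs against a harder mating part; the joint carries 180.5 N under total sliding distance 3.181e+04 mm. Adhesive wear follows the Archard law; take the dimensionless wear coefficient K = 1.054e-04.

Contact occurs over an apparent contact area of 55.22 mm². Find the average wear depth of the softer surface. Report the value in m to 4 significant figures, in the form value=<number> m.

value=8.710e-06 m

Intermediate values are printed rounded, and all arithmetic carries full precision, and one final rounding: 4 significant digits.
Convert: Sliding distance L = 3.181e+04 mm = 31.81 m.
Convert: Hardness H = 128.3 HV × 9.807 MPa/HV = 1258 MPa = 1.258e+09 Pa.
Convert: Contact area A = 55.22 mm² = 5.522e-05 m².
SI base units throughout: W = 180.5 N, H = 1.258e+09 Pa, K = 1.054e-04.
Archard relation: V = K·W·L/H = 1.054e-04 · 180.5 · 31.81 / 1.258e+09 = 4.810e-10 m³.
Mean wear depth h = V/A = 4.810e-10 / 5.522e-05 = 8.710e-06 m.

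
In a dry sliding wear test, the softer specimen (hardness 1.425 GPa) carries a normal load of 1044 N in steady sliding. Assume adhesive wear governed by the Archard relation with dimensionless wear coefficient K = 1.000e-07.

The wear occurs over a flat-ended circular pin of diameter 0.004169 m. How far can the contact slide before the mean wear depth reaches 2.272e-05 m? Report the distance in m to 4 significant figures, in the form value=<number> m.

value=4233 m

Every step runs at full precision. Intermediate values appear rounded. Rounded just once, at 4 significant digits.
Convert: Hardness H = 1.425 GPa = 1.425e+09 Pa.
Convert: Contact area A = π·d²/4 = π·(0.004169 m)²/4 = 1.365e-05 m².
SI base units throughout: W = 1044 N, H = 1.425e+09 Pa, K = 1.000e-07.
Allowed volume V_lim = h_lim·A = 2.272e-05 · 1.365e-05 = 3.101e-10 m³.
Inverting, life L = V_lim·H/(K·W) = 3.101e-10 · 1.425e+09 / (1.000e-07 · 1044) = 4233 m.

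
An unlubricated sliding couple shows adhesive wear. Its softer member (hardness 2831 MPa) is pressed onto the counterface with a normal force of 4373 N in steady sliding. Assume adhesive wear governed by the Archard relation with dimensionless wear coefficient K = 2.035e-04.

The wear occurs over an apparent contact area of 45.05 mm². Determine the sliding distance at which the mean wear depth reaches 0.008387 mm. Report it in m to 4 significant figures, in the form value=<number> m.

value=1.202 m

All working math runs at full precision, and intermediate values appear rounded. Rounded once at the end to four significant figures.
Convert: Hardness H = 2831 MPa = 2.831e+09 Pa.
Convert: Contact area A = 45.05 mm² = 4.505e-05 m².
Convert: Depth limit h_lim = 0.008387 mm = 8.387e-06 m.
SI base units throughout: W = 4373 N, H = 2.831e+09 Pa, K = 2.035e-04.
Volume at the limit: V_lim = h_lim·A = 8.387e-06 · 4.505e-05 = 3.778e-10 m³.
Inverting, life L = V_lim·H/(K·W) = 3.778e-10 · 2.831e+09 / (2.035e-04 · 4373) = 1.202 m.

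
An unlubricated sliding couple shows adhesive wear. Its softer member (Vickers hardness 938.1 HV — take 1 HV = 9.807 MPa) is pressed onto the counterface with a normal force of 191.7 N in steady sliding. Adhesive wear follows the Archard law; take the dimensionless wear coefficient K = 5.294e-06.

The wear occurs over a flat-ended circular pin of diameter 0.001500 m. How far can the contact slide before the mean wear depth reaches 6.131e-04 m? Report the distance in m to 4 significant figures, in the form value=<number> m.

value=9822 m

All arithmetic runs at exact precision — intermediates are displayed rounded; one final rounding, at four significant figures.
Convert: Hardness H = 938.1 HV × 9.807 MPa/HV = 9200 MPa = 9.200e+09 Pa.
Convert: Contact area A = π·d²/4 = π·(0.001500 m)²/4 = 1.767e-06 m².
SI base units throughout: W = 191.7 N, H = 9.200e+09 Pa, K = 5.294e-06.
Permissible volume V_lim = h_lim·A = 6.131e-04 · 1.767e-06 = 1.083e-09 m³.
Life L = V_lim·H/(K·W) = 1.083e-09 · 9.200e+09 / (5.294e-06 · 191.7) = 9822 m.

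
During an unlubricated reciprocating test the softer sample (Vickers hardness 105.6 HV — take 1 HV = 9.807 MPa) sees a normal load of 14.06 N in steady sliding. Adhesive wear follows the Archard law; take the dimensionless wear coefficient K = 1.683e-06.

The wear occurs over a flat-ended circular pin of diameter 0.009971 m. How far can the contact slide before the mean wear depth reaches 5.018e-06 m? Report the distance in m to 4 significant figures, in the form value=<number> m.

value=1.715e+04 m

All working math maintains full precision — intermediates are displayed rounded; rounded once at the end to 4 significant figures.
Convert: Hardness H = 105.6 HV × 9.807 MPa/HV = 1036 MPa = 1.036e+09 Pa.
Convert: Contact area A = π·d²/4 = π·(0.009971 m)²/4 = 7.808e-05 m².
In SI base units: W = 14.06 N, H = 1.036e+09 Pa, K = 1.683e-06.
Allowed volume V_lim = h_lim·A = 5.018e-06 · 7.808e-05 = 3.918e-10 m³.
Life L = V_lim·H/(K·W) = 3.918e-10 · 1.036e+09 / (1.683e-06 · 14.06) = 1.715e+04 m.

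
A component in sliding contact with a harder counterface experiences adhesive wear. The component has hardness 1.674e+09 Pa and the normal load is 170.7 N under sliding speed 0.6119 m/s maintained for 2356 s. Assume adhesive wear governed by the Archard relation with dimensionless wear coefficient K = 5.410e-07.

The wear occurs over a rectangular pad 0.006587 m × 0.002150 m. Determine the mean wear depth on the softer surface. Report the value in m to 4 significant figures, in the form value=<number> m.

All arithmetic holds full float precision; intermediates are displayed rounded, and a lone final rounding: four significant figures.
Convert: Sliding distance L = v·t = 0.6119 m/s × 2356 s = 1442 m.
Convert: Contact area A = 0.006587 m × 0.002150 m = 1.416e-05 m².
In SI base units, W = 170.7 N, H = 1.674e+09 Pa, K = 5.410e-07.
The Archard volume V = K·W·L/H = 5.410e-07 · 170.7 · 1442 / 1.674e+09 = 7.953e-11 m³.
Mean wear depth h = V/A = 7.953e-11 / 1.416e-05 = 5.616e-06 m.

value=5.616e-06 m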